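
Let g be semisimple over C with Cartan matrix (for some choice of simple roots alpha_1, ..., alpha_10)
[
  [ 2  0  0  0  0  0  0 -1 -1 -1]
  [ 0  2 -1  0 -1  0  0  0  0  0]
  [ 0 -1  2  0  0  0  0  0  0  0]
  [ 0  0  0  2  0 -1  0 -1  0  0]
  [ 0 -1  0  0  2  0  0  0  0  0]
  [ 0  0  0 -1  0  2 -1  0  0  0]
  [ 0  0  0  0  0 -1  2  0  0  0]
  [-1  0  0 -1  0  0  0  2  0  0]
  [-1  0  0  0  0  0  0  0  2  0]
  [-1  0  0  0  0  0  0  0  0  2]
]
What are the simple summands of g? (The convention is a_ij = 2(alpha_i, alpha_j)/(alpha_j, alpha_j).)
The diagram associated to this matrix has two connected components: the simple roots {alpha_2, alpha_3, alpha_5} form a chain of 3 nodes with single edges (A_3), and {alpha_1, alpha_4, alpha_6, alpha_7, alpha_8, alpha_9, alpha_10} form a chain of 5 nodes with a fork of two nodes at one end (D_7). A semisimple Lie algebra decomposes uniquely as the direct sum of simple ideals, one per connected component of its Dynkin diagram, so g ≅ A_3 ⊕ D_7 (dimension 15 + 91 = 106).

A_3 + D_7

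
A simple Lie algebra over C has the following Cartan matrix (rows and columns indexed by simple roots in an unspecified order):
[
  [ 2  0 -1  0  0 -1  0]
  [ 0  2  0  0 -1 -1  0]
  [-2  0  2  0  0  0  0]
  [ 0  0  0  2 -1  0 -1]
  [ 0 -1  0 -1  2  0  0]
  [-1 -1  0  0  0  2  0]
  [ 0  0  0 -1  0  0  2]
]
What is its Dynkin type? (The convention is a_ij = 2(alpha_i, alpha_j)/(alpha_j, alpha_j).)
The matrix has rank 7 with 2's on the diagonal. Reading the off-diagonal entries as Dynkin edges (a single edge where a_ij = a_ji = -1; a double or triple edge where a_ij * a_ji = 2 or 3), the diagram is a chain of 7 nodes with a double edge at one end; the terminal node there is the unique long simple root (C_7). One simple-root ordering that puts it in standard form is (alpha_7, alpha_4, alpha_5, alpha_2, alpha_6, alpha_1, alpha_3). So the algebra is type C_7, i.e. sp(14).

type C_7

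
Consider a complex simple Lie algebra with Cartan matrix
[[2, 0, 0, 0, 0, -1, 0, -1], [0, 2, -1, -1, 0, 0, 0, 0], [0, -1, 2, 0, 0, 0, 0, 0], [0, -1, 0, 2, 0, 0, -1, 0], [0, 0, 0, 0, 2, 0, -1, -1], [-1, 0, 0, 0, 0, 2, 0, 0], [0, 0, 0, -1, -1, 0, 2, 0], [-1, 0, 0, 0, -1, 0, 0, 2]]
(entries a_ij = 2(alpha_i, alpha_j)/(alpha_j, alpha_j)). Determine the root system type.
The matrix has rank 8 with 2's on the diagonal. Reading the off-diagonal entries as Dynkin edges (a single edge where a_ij = a_ji = -1; a double or triple edge where a_ij * a_ji = 2 or 3), the diagram is a chain of 8 nodes with single edges (A_8). One simple-root ordering that puts it in standard form is (alpha_3, alpha_2, alpha_4, alpha_7, alpha_5, alpha_8, alpha_1, alpha_6). So the algebra is type A_8, i.e. sl(9).

A8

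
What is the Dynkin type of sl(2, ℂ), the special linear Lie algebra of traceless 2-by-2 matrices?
This is sl(2), which has dimension 2^2 - 1 = 3 and rank 2 - 1 = 1 (a Cartan subalgebra is the diagonal traceless matrices). In the classification of classical Lie algebras, the special linear algebra sl(n+1) has type A_n; here n = 1, so the Dynkin diagram is a chain of 1 nodes with single edges (A_1). Hence the type is A_1.

type A_1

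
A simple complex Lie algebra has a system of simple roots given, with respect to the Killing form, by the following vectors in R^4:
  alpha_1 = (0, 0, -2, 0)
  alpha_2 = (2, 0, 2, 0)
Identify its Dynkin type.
type B_2

Compute the Cartan integers a_ij = 2(alpha_i, alpha_j)/(alpha_j, alpha_j); the resulting 2x2 Cartan matrix is
[[2, -1], [-2, 2]].
The roots have two lengths (squared-length ratio 2:1); the short ones are alpha_{1}. The associated Dynkin diagram is a chain of 2 nodes with a double edge at one end; the terminal node there is the unique short simple root (B_2), so the type is B_2 (the algebra so(5)).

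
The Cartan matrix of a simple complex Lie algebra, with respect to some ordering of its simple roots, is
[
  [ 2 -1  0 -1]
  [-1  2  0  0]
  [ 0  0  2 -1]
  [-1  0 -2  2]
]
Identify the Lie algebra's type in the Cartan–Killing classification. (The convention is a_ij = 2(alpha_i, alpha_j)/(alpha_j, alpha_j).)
B_4

The matrix has rank 4 with 2's on the diagonal. Reading the off-diagonal entries as Dynkin edges (a single edge where a_ij = a_ji = -1; a double or triple edge where a_ij * a_ji = 2 or 3), the diagram is a chain of 4 nodes with a double edge at one end; the terminal node there is the unique short simple root (B_4). One simple-root ordering that puts it in standard form is (alpha_2, alpha_1, alpha_4, alpha_3). So the algebra is type B_4, i.e. so(9).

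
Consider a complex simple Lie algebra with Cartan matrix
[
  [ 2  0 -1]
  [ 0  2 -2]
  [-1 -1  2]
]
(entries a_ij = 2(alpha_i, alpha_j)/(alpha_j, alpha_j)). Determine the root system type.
The matrix has rank 3 with 2's on the diagonal. Reading the off-diagonal entries as Dynkin edges (a single edge where a_ij = a_ji = -1; a double or triple edge where a_ij * a_ji = 2 or 3), the diagram is a chain of 3 nodes with a double edge at one end; the terminal node there is the unique long simple root (C_3). One simple-root ordering that puts it in standard form is (alpha_1, alpha_3, alpha_2). So the algebra is type C_3, i.e. sp(6).

C_3 (sp(6))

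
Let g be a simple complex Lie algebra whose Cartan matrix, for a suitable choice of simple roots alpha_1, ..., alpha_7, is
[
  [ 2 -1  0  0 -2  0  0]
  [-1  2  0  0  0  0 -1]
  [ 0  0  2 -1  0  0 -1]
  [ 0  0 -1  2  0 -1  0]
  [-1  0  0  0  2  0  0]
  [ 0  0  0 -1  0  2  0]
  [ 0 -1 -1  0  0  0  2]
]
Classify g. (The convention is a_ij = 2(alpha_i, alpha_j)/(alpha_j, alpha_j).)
B7

The matrix has rank 7 with 2's on the diagonal. Reading the off-diagonal entries as Dynkin edges (a single edge where a_ij = a_ji = -1; a double or triple edge where a_ij * a_ji = 2 or 3), the diagram is a chain of 7 nodes with a double edge at one end; the terminal node there is the unique short simple root (B_7). One simple-root ordering that puts it in standard form is (alpha_6, alpha_4, alpha_3, alpha_7, alpha_2, alpha_1, alpha_5). So the algebra is type B_7, i.e. so(15).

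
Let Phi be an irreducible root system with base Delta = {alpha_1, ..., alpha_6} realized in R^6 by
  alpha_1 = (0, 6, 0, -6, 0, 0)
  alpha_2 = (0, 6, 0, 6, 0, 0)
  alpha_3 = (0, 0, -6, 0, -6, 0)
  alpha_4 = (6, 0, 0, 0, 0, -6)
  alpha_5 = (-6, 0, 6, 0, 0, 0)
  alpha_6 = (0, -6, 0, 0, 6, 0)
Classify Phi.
Compute the Cartan integers a_ij = 2(alpha_i, alpha_j)/(alpha_j, alpha_j); the resulting 6x6 Cartan matrix is
[[2, 0, 0, 0, 0, -1], [0, 2, 0, 0, 0, -1], [0, 0, 2, 0, -1, -1], [0, 0, 0, 2, -1, 0], [0, 0, -1, -1, 2, 0], [-1, -1, -1, 0, 0, 2]].
All simple roots have the same length, so the diagram is simply laced. The associated Dynkin diagram is a chain of 4 nodes with a fork of two nodes at one end (D_6), so the type is D_6 (the algebra so(12)).

D6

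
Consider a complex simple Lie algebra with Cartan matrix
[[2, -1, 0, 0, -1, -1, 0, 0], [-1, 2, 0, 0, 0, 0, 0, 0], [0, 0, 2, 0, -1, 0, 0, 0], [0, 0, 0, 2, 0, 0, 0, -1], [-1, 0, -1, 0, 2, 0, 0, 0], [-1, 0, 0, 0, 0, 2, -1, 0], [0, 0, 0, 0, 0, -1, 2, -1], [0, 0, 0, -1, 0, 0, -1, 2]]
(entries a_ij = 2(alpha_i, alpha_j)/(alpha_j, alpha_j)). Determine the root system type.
The matrix has rank 8 with 2's on the diagonal. Reading the off-diagonal entries as Dynkin edges (a single edge where a_ij = a_ji = -1; a double or triple edge where a_ij * a_ji = 2 or 3), the diagram is a chain of 7 nodes with one extra node attached to the third node from one end (E_8). One simple-root ordering that puts it in standard form is (alpha_3, alpha_2, alpha_5, alpha_1, alpha_6, alpha_7, alpha_8, alpha_4). So the algebra is type E_8.

E8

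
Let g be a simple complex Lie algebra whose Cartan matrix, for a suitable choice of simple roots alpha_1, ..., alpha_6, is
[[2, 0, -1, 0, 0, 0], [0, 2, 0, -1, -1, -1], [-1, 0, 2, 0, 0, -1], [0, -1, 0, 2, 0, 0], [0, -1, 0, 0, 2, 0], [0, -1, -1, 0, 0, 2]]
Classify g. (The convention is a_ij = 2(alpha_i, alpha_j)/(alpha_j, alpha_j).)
The matrix has rank 6 with 2's on the diagonal. Reading the off-diagonal entries as Dynkin edges (a single edge where a_ij = a_ji = -1; a double or triple edge where a_ij * a_ji = 2 or 3), the diagram is a chain of 4 nodes with a fork of two nodes at one end (D_6). One simple-root ordering that puts it in standard form is (alpha_1, alpha_3, alpha_6, alpha_2, alpha_5, alpha_4). So the algebra is type D_6, i.e. so(12).

D6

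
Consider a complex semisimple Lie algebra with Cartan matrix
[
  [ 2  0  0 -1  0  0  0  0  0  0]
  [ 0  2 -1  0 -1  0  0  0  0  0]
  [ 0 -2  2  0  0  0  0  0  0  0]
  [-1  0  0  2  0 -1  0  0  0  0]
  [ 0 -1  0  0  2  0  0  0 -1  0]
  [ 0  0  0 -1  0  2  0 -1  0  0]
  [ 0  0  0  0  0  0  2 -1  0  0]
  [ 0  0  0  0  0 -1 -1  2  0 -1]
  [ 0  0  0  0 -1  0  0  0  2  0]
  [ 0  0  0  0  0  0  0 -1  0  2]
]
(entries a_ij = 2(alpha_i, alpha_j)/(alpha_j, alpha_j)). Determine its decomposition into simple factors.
C4 ⊕ D6

The diagram associated to this matrix has two connected components: the simple roots {alpha_2, alpha_3, alpha_5, alpha_9} form a chain of 4 nodes with a double edge at one end; the terminal node there is the unique long simple root (C_4), and {alpha_1, alpha_4, alpha_6, alpha_7, alpha_8, alpha_10} form a chain of 4 nodes with a fork of two nodes at one end (D_6). A semisimple Lie algebra decomposes uniquely as the direct sum of simple ideals, one per connected component of its Dynkin diagram, so g ≅ C_4 ⊕ D_6 (dimension 36 + 66 = 102).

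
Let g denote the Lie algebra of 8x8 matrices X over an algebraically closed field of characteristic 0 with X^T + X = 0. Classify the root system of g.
This is so(8) with 8 even, which has dimension 8(8-1)/2 = 28 and rank 8/2 = 4. In the classification of classical Lie algebras, the orthogonal algebra so(2n) in an even number of variables has type D_n; here n = 4, so the Dynkin diagram is a chain of 2 nodes with a fork of two nodes at one end (D_4). Hence the type is D_4.

D4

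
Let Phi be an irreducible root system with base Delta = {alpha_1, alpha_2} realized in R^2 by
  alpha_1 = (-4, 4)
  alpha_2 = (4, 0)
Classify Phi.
Compute the Cartan integers a_ij = 2(alpha_i, alpha_j)/(alpha_j, alpha_j); the resulting 2x2 Cartan matrix is
[[2, -2], [-1, 2]].
The roots have two lengths (squared-length ratio 2:1); the short ones are alpha_{2}. The associated Dynkin diagram is a chain of 2 nodes with a double edge at one end; the terminal node there is the unique short simple root (B_2), so the type is B_2 (the algebra so(5)).

B_2 (so(5))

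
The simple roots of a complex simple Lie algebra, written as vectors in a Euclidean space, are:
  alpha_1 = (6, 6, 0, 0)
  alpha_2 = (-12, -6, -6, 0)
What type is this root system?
Compute the Cartan integers a_ij = 2(alpha_i, alpha_j)/(alpha_j, alpha_j); the resulting 2x2 Cartan matrix is
[[2, -1], [-3, 2]].
The roots have two lengths (squared-length ratio 3:1); the short ones are alpha_{1}. The associated Dynkin diagram is two nodes joined by a triple edge (G_2), so the type is G_2.

G_2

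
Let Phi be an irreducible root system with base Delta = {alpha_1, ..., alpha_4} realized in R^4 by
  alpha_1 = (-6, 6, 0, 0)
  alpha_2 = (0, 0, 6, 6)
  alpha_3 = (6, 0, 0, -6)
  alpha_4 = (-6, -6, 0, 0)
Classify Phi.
D_4

Compute the Cartan integers a_ij = 2(alpha_i, alpha_j)/(alpha_j, alpha_j); the resulting 4x4 Cartan matrix is
[[2, 0, -1, 0], [0, 2, -1, 0], [-1, -1, 2, -1], [0, 0, -1, 2]].
All simple roots have the same length, so the diagram is simply laced. The associated Dynkin diagram is a chain of 2 nodes with a fork of two nodes at one end (D_4), so the type is D_4 (the algebra so(8)).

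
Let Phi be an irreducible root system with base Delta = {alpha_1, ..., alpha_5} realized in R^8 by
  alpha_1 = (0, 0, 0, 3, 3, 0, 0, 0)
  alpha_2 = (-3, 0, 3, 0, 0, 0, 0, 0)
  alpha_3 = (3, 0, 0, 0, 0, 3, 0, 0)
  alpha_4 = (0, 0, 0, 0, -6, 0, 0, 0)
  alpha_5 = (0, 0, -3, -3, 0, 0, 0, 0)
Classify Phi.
Compute the Cartan integers a_ij = 2(alpha_i, alpha_j)/(alpha_j, alpha_j); the resulting 5x5 Cartan matrix is
[[2, 0, 0, -1, -1], [0, 2, -1, 0, -1], [0, -1, 2, 0, 0], [-2, 0, 0, 2, 0], [-1, -1, 0, 0, 2]].
The roots have two lengths (squared-length ratio 2:1); the short ones are alpha_{1,2,3,5}. The associated Dynkin diagram is a chain of 5 nodes with a double edge at one end; the terminal node there is the unique long simple root (C_5), so the type is C_5 (the algebra sp(10)).

type C_5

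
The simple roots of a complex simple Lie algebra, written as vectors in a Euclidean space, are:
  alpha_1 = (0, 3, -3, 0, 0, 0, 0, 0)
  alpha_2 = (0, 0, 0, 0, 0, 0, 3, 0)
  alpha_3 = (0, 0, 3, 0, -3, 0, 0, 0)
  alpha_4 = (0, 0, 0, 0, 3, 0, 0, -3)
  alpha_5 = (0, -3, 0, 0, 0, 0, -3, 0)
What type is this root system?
B_5 (so(11))

Compute the Cartan integers a_ij = 2(alpha_i, alpha_j)/(alpha_j, alpha_j); the resulting 5x5 Cartan matrix is
[[2, 0, -1, 0, -1], [0, 2, 0, 0, -1], [-1, 0, 2, -1, 0], [0, 0, -1, 2, 0], [-1, -2, 0, 0, 2]].
The roots have two lengths (squared-length ratio 2:1); the short ones are alpha_{2}. The associated Dynkin diagram is a chain of 5 nodes with a double edge at one end; the terminal node there is the unique short simple root (B_5), so the type is B_5 (the algebra so(11)).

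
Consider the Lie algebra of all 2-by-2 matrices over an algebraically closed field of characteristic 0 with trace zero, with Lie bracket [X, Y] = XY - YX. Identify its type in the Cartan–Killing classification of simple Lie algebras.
This is sl(2), which has dimension 2^2 - 1 = 3 and rank 2 - 1 = 1 (a Cartan subalgebra is the diagonal traceless matrices). In the classification of classical Lie algebras, the special linear algebra sl(n+1) has type A_n; here n = 1, so the Dynkin diagram is a chain of 1 nodes with single edges (A_1). Hence the type is A_1.

type A_1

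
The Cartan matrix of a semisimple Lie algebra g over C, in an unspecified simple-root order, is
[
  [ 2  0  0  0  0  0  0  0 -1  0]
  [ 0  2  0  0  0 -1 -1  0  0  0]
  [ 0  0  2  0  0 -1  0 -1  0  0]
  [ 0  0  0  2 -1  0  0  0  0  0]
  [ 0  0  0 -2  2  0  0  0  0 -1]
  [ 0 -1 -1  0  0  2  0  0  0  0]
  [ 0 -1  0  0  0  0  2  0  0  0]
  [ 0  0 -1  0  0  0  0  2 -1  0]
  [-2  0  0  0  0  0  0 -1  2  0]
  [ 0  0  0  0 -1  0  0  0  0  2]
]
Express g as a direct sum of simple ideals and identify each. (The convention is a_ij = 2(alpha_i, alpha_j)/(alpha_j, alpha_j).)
B3 ⊕ B7

The diagram associated to this matrix has two connected components: the simple roots {alpha_4, alpha_5, alpha_10} form a chain of 3 nodes with a double edge at one end; the terminal node there is the unique short simple root (B_3), and {alpha_1, alpha_2, alpha_3, alpha_6, alpha_7, alpha_8, alpha_9} form a chain of 7 nodes with a double edge at one end; the terminal node there is the unique short simple root (B_7). A semisimple Lie algebra decomposes uniquely as the direct sum of simple ideals, one per connected component of its Dynkin diagram, so g ≅ B_3 ⊕ B_7 (dimension 21 + 105 = 126).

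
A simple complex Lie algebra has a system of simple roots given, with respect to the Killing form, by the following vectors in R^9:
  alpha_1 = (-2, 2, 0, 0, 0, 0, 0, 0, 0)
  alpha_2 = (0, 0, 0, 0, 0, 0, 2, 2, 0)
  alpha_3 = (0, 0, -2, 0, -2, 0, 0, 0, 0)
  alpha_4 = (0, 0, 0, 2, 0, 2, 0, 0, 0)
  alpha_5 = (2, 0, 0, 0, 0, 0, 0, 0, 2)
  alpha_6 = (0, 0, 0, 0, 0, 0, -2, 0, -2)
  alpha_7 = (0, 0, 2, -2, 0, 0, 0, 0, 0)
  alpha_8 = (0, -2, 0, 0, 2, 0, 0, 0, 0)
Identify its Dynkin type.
Compute the Cartan integers a_ij = 2(alpha_i, alpha_j)/(alpha_j, alpha_j); the resulting 8x8 Cartan matrix is
[[2, 0, 0, 0, -1, 0, 0, -1], [0, 2, 0, 0, 0, -1, 0, 0], [0, 0, 2, 0, 0, 0, -1, -1], [0, 0, 0, 2, 0, 0, -1, 0], [-1, 0, 0, 0, 2, -1, 0, 0], [0, -1, 0, 0, -1, 2, 0, 0], [0, 0, -1, -1, 0, 0, 2, 0], [-1, 0, -1, 0, 0, 0, 0, 2]].
All simple roots have the same length, so the diagram is simply laced. The associated Dynkin diagram is a chain of 8 nodes with single edges (A_8), so the type is A_8 (the algebra sl(9)).

type A_8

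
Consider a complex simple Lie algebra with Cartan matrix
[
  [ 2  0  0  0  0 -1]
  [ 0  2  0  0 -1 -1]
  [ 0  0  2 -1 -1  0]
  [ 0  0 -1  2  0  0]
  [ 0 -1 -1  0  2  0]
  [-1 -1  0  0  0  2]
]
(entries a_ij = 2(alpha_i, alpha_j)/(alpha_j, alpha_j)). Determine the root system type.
type A_6

The matrix has rank 6 with 2's on the diagonal. Reading the off-diagonal entries as Dynkin edges (a single edge where a_ij = a_ji = -1; a double or triple edge where a_ij * a_ji = 2 or 3), the diagram is a chain of 6 nodes with single edges (A_6). One simple-root ordering that puts it in standard form is (alpha_4, alpha_3, alpha_5, alpha_2, alpha_6, alpha_1). So the algebra is type A_6, i.e. sl(7).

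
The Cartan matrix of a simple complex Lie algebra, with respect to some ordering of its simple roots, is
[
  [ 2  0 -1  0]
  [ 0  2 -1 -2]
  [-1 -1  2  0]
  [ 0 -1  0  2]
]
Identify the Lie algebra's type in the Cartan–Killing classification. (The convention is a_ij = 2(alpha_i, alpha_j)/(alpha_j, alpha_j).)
The matrix has rank 4 with 2's on the diagonal. Reading the off-diagonal entries as Dynkin edges (a single edge where a_ij = a_ji = -1; a double or triple edge where a_ij * a_ji = 2 or 3), the diagram is a chain of 4 nodes with a double edge at one end; the terminal node there is the unique short simple root (B_4). One simple-root ordering that puts it in standard form is (alpha_1, alpha_3, alpha_2, alpha_4). So the algebra is type B_4, i.e. so(9).

B_4 (so(9))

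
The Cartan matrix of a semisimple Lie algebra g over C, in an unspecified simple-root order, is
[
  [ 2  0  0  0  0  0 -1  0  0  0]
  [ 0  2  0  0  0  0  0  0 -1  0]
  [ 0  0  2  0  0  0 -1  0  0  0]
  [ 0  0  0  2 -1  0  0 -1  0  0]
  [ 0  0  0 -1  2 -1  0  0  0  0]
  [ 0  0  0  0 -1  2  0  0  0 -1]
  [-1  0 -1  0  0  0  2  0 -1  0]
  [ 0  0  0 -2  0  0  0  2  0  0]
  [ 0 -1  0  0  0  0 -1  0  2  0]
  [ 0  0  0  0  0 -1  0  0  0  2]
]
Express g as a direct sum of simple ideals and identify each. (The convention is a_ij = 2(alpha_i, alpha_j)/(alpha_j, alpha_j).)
The diagram associated to this matrix has two connected components: the simple roots {alpha_4, alpha_5, alpha_6, alpha_8, alpha_10} form a chain of 5 nodes with a double edge at one end; the terminal node there is the unique long simple root (C_5), and {alpha_1, alpha_2, alpha_3, alpha_7, alpha_9} form a chain of 3 nodes with a fork of two nodes at one end (D_5). A semisimple Lie algebra decomposes uniquely as the direct sum of simple ideals, one per connected component of its Dynkin diagram, so g ≅ C_5 ⊕ D_5 (dimension 55 + 45 = 100).

C_5 (sp(10)) ⊕ D_5 (so(10))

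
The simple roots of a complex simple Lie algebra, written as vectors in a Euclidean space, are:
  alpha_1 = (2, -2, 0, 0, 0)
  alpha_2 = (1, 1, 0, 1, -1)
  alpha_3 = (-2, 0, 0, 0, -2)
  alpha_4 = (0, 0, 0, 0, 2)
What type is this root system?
F4

Compute the Cartan integers a_ij = 2(alpha_i, alpha_j)/(alpha_j, alpha_j); the resulting 4x4 Cartan matrix is
[[2, 0, -1, 0], [0, 2, 0, -1], [-1, 0, 2, -2], [0, -1, -1, 2]].
The roots have two lengths (squared-length ratio 2:1); the short ones are alpha_{2,4}. The associated Dynkin diagram is a chain of 4 nodes with a double edge between the middle two (F_4), so the type is F_4.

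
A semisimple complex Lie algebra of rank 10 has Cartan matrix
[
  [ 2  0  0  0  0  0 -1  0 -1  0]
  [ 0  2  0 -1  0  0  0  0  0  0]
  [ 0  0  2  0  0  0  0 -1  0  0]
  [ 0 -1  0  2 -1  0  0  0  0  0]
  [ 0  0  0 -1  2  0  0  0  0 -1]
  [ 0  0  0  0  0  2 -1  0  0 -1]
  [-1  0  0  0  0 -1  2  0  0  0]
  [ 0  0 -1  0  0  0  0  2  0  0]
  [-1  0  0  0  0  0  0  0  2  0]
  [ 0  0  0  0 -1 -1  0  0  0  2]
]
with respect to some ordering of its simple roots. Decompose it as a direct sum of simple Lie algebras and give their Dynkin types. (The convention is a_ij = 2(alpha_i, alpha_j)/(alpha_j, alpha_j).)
A_2 ⊕ A_8

The diagram associated to this matrix has two connected components: the simple roots {alpha_3, alpha_8} form a chain of 2 nodes with single edges (A_2), and {alpha_1, alpha_2, alpha_4, alpha_5, alpha_6, alpha_7, alpha_9, alpha_10} form a chain of 8 nodes with single edges (A_8). A semisimple Lie algebra decomposes uniquely as the direct sum of simple ideals, one per connected component of its Dynkin diagram, so g ≅ A_2 ⊕ A_8 (dimension 8 + 80 = 88).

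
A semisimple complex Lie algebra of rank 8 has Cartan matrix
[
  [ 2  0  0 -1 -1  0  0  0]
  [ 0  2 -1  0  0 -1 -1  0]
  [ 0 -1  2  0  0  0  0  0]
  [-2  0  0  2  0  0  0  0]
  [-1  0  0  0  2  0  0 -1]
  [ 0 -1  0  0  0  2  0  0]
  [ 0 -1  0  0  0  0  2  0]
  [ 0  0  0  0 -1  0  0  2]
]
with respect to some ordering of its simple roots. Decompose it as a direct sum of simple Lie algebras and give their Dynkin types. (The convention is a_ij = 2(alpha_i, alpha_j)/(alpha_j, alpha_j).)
C_4 (sp(8)) + D_4 (so(8))

The diagram associated to this matrix has two connected components: the simple roots {alpha_1, alpha_4, alpha_5, alpha_8} form a chain of 4 nodes with a double edge at one end; the terminal node there is the unique long simple root (C_4), and {alpha_2, alpha_3, alpha_6, alpha_7} form a chain of 2 nodes with a fork of two nodes at one end (D_4). A semisimple Lie algebra decomposes uniquely as the direct sum of simple ideals, one per connected component of its Dynkin diagram, so g ≅ C_4 ⊕ D_4 (dimension 36 + 28 = 64).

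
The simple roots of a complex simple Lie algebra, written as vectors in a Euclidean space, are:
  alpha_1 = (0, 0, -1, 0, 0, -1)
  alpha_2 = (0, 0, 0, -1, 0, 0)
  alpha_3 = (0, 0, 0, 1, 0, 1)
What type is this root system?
B_3

Compute the Cartan integers a_ij = 2(alpha_i, alpha_j)/(alpha_j, alpha_j); the resulting 3x3 Cartan matrix is
[[2, 0, -1], [0, 2, -1], [-1, -2, 2]].
The roots have two lengths (squared-length ratio 2:1); the short ones are alpha_{2}. The associated Dynkin diagram is a chain of 3 nodes with a double edge at one end; the terminal node there is the unique short simple root (B_3), so the type is B_3 (the algebra so(7)).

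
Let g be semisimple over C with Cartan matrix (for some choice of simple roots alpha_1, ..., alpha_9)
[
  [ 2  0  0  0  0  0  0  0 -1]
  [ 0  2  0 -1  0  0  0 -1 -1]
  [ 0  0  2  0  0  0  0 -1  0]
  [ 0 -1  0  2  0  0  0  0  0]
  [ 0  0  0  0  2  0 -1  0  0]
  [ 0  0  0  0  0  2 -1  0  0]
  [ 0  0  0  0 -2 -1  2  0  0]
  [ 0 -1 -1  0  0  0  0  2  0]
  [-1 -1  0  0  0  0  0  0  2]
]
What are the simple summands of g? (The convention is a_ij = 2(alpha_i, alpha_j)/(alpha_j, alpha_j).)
B_3 (so(7)) + E_6

The diagram associated to this matrix has two connected components: the simple roots {alpha_5, alpha_6, alpha_7} form a chain of 3 nodes with a double edge at one end; the terminal node there is the unique short simple root (B_3), and {alpha_1, alpha_2, alpha_3, alpha_4, alpha_8, alpha_9} form a chain of 5 nodes with one extra node attached to the third node from one end (E_6). A semisimple Lie algebra decomposes uniquely as the direct sum of simple ideals, one per connected component of its Dynkin diagram, so g ≅ B_3 ⊕ E_6 (dimension 21 + 78 = 99).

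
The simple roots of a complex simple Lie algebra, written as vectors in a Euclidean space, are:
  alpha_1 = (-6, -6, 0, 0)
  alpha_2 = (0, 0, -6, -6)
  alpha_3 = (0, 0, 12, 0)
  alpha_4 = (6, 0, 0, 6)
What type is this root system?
type C_4

Compute the Cartan integers a_ij = 2(alpha_i, alpha_j)/(alpha_j, alpha_j); the resulting 4x4 Cartan matrix is
[[2, 0, 0, -1], [0, 2, -1, -1], [0, -2, 2, 0], [-1, -1, 0, 2]].
The roots have two lengths (squared-length ratio 2:1); the short ones are alpha_{1,2,4}. The associated Dynkin diagram is a chain of 4 nodes with a double edge at one end; the terminal node there is the unique long simple root (C_4), so the type is C_4 (the algebra sp(8)).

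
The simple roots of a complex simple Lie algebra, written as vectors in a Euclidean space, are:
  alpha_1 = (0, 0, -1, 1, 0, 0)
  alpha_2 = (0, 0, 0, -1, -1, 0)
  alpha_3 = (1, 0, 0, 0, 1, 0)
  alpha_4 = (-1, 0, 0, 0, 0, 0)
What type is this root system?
Compute the Cartan integers a_ij = 2(alpha_i, alpha_j)/(alpha_j, alpha_j); the resulting 4x4 Cartan matrix is
[[2, -1, 0, 0], [-1, 2, -1, 0], [0, -1, 2, -2], [0, 0, -1, 2]].
The roots have two lengths (squared-length ratio 2:1); the short ones are alpha_{4}. The associated Dynkin diagram is a chain of 4 nodes with a double edge at one end; the terminal node there is the unique short simple root (B_4), so the type is B_4 (the algebra so(9)).

type B_4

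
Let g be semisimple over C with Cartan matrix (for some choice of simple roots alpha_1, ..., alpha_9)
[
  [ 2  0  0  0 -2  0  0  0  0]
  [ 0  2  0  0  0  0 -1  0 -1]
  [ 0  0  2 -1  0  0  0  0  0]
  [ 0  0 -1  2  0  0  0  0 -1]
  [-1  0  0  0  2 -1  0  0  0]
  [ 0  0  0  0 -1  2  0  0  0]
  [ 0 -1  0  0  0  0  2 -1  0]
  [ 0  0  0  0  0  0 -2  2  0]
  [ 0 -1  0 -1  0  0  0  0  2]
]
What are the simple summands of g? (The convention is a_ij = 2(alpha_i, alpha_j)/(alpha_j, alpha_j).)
C_3 (sp(6)) + C_6 (sp(12))

The diagram associated to this matrix has two connected components: the simple roots {alpha_1, alpha_5, alpha_6} form a chain of 3 nodes with a double edge at one end; the terminal node there is the unique long simple root (C_3), and {alpha_2, alpha_3, alpha_4, alpha_7, alpha_8, alpha_9} form a chain of 6 nodes with a double edge at one end; the terminal node there is the unique long simple root (C_6). A semisimple Lie algebra decomposes uniquely as the direct sum of simple ideals, one per connected component of its Dynkin diagram, so g ≅ C_3 ⊕ C_6 (dimension 21 + 78 = 99).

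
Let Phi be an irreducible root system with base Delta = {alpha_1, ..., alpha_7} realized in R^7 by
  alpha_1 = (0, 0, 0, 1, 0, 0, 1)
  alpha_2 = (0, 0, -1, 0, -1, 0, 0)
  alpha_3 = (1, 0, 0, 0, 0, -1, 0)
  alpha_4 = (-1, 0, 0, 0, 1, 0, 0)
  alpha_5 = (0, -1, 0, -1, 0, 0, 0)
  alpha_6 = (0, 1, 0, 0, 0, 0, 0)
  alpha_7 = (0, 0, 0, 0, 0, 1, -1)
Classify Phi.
Compute the Cartan integers a_ij = 2(alpha_i, alpha_j)/(alpha_j, alpha_j); the resulting 7x7 Cartan matrix is
[[2, 0, 0, 0, -1, 0, -1], [0, 2, 0, -1, 0, 0, 0], [0, 0, 2, -1, 0, 0, -1], [0, -1, -1, 2, 0, 0, 0], [-1, 0, 0, 0, 2, -2, 0], [0, 0, 0, 0, -1, 2, 0], [-1, 0, -1, 0, 0, 0, 2]].
The roots have two lengths (squared-length ratio 2:1); the short ones are alpha_{6}. The associated Dynkin diagram is a chain of 7 nodes with a double edge at one end; the terminal node there is the unique short simple root (B_7), so the type is B_7 (the algebra so(15)).

B_7 (so(15))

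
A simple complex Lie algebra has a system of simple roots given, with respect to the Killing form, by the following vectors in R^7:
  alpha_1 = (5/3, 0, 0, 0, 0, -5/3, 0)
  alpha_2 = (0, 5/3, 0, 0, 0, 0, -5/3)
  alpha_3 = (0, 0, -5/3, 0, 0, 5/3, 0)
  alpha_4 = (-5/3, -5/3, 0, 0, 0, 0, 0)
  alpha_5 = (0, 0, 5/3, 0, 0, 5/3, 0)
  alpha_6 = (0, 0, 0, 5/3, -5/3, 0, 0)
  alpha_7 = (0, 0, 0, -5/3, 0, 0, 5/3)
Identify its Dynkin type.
Compute the Cartan integers a_ij = 2(alpha_i, alpha_j)/(alpha_j, alpha_j); the resulting 7x7 Cartan matrix is
[[2, 0, -1, -1, -1, 0, 0], [0, 2, 0, -1, 0, 0, -1], [-1, 0, 2, 0, 0, 0, 0], [-1, -1, 0, 2, 0, 0, 0], [-1, 0, 0, 0, 2, 0, 0], [0, 0, 0, 0, 0, 2, -1], [0, -1, 0, 0, 0, -1, 2]].
All simple roots have the same length, so the diagram is simply laced. The associated Dynkin diagram is a chain of 5 nodes with a fork of two nodes at one end (D_7), so the type is D_7 (the algebra so(14)).

D_7 (so(14))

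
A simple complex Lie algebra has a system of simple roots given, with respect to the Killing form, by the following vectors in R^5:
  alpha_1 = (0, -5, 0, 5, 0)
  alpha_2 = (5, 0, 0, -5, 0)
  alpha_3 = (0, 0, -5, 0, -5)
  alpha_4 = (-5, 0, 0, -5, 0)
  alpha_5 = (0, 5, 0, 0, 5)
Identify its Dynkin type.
D_5 (so(10))

Compute the Cartan integers a_ij = 2(alpha_i, alpha_j)/(alpha_j, alpha_j); the resulting 5x5 Cartan matrix is
[[2, -1, 0, -1, -1], [-1, 2, 0, 0, 0], [0, 0, 2, 0, -1], [-1, 0, 0, 2, 0], [-1, 0, -1, 0, 2]].
All simple roots have the same length, so the diagram is simply laced. The associated Dynkin diagram is a chain of 3 nodes with a fork of two nodes at one end (D_5), so the type is D_5 (the algebra so(10)).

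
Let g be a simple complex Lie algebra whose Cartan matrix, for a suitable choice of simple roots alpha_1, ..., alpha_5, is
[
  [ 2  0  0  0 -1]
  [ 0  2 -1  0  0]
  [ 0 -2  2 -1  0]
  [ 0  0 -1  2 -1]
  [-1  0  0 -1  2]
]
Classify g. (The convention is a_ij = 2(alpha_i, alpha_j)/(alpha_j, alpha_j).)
type B_5

The matrix has rank 5 with 2's on the diagonal. Reading the off-diagonal entries as Dynkin edges (a single edge where a_ij = a_ji = -1; a double or triple edge where a_ij * a_ji = 2 or 3), the diagram is a chain of 5 nodes with a double edge at one end; the terminal node there is the unique short simple root (B_5). One simple-root ordering that puts it in standard form is (alpha_1, alpha_5, alpha_4, alpha_3, alpha_2). So the algebra is type B_5, i.e. so(11).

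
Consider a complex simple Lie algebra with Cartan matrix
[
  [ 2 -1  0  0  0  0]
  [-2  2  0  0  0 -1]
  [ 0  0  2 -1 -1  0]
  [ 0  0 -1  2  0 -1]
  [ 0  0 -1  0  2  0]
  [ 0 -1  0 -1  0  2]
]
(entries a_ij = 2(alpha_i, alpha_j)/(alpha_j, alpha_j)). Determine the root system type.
The matrix has rank 6 with 2's on the diagonal. Reading the off-diagonal entries as Dynkin edges (a single edge where a_ij = a_ji = -1; a double or triple edge where a_ij * a_ji = 2 or 3), the diagram is a chain of 6 nodes with a double edge at one end; the terminal node there is the unique short simple root (B_6). One simple-root ordering that puts it in standard form is (alpha_5, alpha_3, alpha_4, alpha_6, alpha_2, alpha_1). So the algebra is type B_6, i.e. so(13).

B_6 (so(13))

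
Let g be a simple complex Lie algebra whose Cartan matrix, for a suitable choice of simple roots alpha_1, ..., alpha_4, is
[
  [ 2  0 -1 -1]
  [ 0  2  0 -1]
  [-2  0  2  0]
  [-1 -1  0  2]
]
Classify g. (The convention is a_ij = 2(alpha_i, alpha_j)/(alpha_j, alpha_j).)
The matrix has rank 4 with 2's on the diagonal. Reading the off-diagonal entries as Dynkin edges (a single edge where a_ij = a_ji = -1; a double or triple edge where a_ij * a_ji = 2 or 3), the diagram is a chain of 4 nodes with a double edge at one end; the terminal node there is the unique long simple root (C_4). One simple-root ordering that puts it in standard form is (alpha_2, alpha_4, alpha_1, alpha_3). So the algebra is type C_4, i.e. sp(8).

type C_4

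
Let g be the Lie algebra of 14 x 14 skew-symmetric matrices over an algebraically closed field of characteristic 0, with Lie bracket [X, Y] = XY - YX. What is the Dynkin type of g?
This is so(14) with 14 even, which has dimension 14(14-1)/2 = 91 and rank 14/2 = 7. In the classification of classical Lie algebras, the orthogonal algebra so(2n) in an even number of variables has type D_n; here n = 7, so the Dynkin diagram is a chain of 5 nodes with a fork of two nodes at one end (D_7). Hence the type is D_7.

D7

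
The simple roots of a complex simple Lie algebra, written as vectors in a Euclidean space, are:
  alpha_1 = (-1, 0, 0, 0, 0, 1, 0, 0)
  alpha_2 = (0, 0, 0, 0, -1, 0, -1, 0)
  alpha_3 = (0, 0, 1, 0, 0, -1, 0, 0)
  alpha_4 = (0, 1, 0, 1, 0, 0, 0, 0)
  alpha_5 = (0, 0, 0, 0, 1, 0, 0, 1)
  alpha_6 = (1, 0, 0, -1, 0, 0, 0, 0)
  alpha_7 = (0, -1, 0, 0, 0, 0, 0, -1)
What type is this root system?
A7

Compute the Cartan integers a_ij = 2(alpha_i, alpha_j)/(alpha_j, alpha_j); the resulting 7x7 Cartan matrix is
[[2, 0, -1, 0, 0, -1, 0], [0, 2, 0, 0, -1, 0, 0], [-1, 0, 2, 0, 0, 0, 0], [0, 0, 0, 2, 0, -1, -1], [0, -1, 0, 0, 2, 0, -1], [-1, 0, 0, -1, 0, 2, 0], [0, 0, 0, -1, -1, 0, 2]].
All simple roots have the same length, so the diagram is simply laced. The associated Dynkin diagram is a chain of 7 nodes with single edges (A_7), so the type is A_7 (the algebra sl(8)).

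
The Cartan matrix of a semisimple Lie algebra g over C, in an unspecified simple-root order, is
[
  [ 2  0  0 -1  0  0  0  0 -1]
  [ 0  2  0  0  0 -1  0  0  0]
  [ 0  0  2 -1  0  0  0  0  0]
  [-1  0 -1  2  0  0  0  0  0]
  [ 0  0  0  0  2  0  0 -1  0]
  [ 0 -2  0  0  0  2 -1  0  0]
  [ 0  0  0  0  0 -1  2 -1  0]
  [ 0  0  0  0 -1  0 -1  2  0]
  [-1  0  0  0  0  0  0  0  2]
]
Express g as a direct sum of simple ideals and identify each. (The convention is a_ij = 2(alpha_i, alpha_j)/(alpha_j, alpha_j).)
type A_4 ⊕ type B_5

The diagram associated to this matrix has two connected components: the simple roots {alpha_1, alpha_3, alpha_4, alpha_9} form a chain of 4 nodes with single edges (A_4), and {alpha_2, alpha_5, alpha_6, alpha_7, alpha_8} form a chain of 5 nodes with a double edge at one end; the terminal node there is the unique short simple root (B_5). A semisimple Lie algebra decomposes uniquely as the direct sum of simple ideals, one per connected component of its Dynkin diagram, so g ≅ A_4 ⊕ B_5 (dimension 24 + 55 = 79).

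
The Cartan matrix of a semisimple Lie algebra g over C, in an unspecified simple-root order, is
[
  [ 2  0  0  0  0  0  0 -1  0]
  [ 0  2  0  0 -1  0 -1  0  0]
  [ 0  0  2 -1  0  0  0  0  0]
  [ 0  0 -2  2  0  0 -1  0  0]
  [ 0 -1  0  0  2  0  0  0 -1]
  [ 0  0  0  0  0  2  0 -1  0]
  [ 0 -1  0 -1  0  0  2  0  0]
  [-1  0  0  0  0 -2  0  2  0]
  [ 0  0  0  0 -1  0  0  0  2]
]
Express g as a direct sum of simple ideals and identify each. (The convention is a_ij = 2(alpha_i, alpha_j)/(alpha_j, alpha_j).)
The diagram associated to this matrix has two connected components: the simple roots {alpha_1, alpha_6, alpha_8} form a chain of 3 nodes with a double edge at one end; the terminal node there is the unique short simple root (B_3), and {alpha_2, alpha_3, alpha_4, alpha_5, alpha_7, alpha_9} form a chain of 6 nodes with a double edge at one end; the terminal node there is the unique short simple root (B_6). A semisimple Lie algebra decomposes uniquely as the direct sum of simple ideals, one per connected component of its Dynkin diagram, so g ≅ B_3 ⊕ B_6 (dimension 21 + 78 = 99).

B3 ⊕ B6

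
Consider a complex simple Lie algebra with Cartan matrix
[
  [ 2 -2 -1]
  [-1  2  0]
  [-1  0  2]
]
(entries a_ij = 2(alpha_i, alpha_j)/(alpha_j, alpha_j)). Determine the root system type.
B3

The matrix has rank 3 with 2's on the diagonal. Reading the off-diagonal entries as Dynkin edges (a single edge where a_ij = a_ji = -1; a double or triple edge where a_ij * a_ji = 2 or 3), the diagram is a chain of 3 nodes with a double edge at one end; the terminal node there is the unique short simple root (B_3). One simple-root ordering that puts it in standard form is (alpha_3, alpha_1, alpha_2). So the algebra is type B_3, i.e. so(7).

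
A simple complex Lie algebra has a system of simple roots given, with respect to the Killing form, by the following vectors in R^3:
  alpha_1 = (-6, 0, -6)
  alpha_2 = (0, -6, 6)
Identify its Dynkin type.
Compute the Cartan integers a_ij = 2(alpha_i, alpha_j)/(alpha_j, alpha_j); the resulting 2x2 Cartan matrix is
[[2, -1], [-1, 2]].
All simple roots have the same length, so the diagram is simply laced. The associated Dynkin diagram is a chain of 2 nodes with single edges (A_2), so the type is A_2 (the algebra sl(3)).

A2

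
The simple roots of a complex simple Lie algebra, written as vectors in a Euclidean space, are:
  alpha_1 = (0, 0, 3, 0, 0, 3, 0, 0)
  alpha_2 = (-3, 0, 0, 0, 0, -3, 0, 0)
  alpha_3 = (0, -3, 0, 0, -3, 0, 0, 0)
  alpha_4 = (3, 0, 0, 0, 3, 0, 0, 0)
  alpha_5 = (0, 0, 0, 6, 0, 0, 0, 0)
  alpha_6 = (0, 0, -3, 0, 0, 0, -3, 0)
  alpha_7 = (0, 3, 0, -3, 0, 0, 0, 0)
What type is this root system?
type C_7

Compute the Cartan integers a_ij = 2(alpha_i, alpha_j)/(alpha_j, alpha_j); the resulting 7x7 Cartan matrix is
[[2, -1, 0, 0, 0, -1, 0], [-1, 2, 0, -1, 0, 0, 0], [0, 0, 2, -1, 0, 0, -1], [0, -1, -1, 2, 0, 0, 0], [0, 0, 0, 0, 2, 0, -2], [-1, 0, 0, 0, 0, 2, 0], [0, 0, -1, 0, -1, 0, 2]].
The roots have two lengths (squared-length ratio 2:1); the short ones are alpha_{1,2,3,4,6,7}. The associated Dynkin diagram is a chain of 7 nodes with a double edge at one end; the terminal node there is the unique long simple root (C_7), so the type is C_7 (the algebra sp(14)).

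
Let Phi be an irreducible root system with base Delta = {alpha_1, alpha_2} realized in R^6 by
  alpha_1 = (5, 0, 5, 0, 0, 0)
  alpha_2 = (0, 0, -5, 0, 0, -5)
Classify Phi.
A_2 (sl(3))

Compute the Cartan integers a_ij = 2(alpha_i, alpha_j)/(alpha_j, alpha_j); the resulting 2x2 Cartan matrix is
[[2, -1], [-1, 2]].
All simple roots have the same length, so the diagram is simply laced. The associated Dynkin diagram is a chain of 2 nodes with single edges (A_2), so the type is A_2 (the algebra sl(3)).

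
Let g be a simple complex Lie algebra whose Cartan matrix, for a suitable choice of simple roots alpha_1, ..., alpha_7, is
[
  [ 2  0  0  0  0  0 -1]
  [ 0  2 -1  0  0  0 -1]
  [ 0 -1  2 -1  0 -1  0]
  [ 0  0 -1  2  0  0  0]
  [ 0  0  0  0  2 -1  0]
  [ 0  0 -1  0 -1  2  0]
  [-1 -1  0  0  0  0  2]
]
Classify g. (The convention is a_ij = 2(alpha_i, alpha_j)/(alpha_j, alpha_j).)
The matrix has rank 7 with 2's on the diagonal. Reading the off-diagonal entries as Dynkin edges (a single edge where a_ij = a_ji = -1; a double or triple edge where a_ij * a_ji = 2 or 3), the diagram is a chain of 6 nodes with one extra node attached to the third node from one end (E_7). One simple-root ordering that puts it in standard form is (alpha_5, alpha_4, alpha_6, alpha_3, alpha_2, alpha_7, alpha_1). So the algebra is type E_7.

E7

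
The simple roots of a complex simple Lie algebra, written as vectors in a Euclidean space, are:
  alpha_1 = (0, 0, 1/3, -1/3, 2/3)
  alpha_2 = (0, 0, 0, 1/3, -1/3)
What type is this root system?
Compute the Cartan integers a_ij = 2(alpha_i, alpha_j)/(alpha_j, alpha_j); the resulting 2x2 Cartan matrix is
[[2, -3], [-1, 2]].
The roots have two lengths (squared-length ratio 3:1); the short ones are alpha_{2}. The associated Dynkin diagram is two nodes joined by a triple edge (G_2), so the type is G_2.

G_2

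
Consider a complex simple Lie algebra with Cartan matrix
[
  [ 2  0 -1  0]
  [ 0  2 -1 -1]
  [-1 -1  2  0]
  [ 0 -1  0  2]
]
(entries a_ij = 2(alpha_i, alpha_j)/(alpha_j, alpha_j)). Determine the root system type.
A_4

The matrix has rank 4 with 2's on the diagonal. Reading the off-diagonal entries as Dynkin edges (a single edge where a_ij = a_ji = -1; a double or triple edge where a_ij * a_ji = 2 or 3), the diagram is a chain of 4 nodes with single edges (A_4). One simple-root ordering that puts it in standard form is (alpha_1, alpha_3, alpha_2, alpha_4). So the algebra is type A_4, i.e. sl(5).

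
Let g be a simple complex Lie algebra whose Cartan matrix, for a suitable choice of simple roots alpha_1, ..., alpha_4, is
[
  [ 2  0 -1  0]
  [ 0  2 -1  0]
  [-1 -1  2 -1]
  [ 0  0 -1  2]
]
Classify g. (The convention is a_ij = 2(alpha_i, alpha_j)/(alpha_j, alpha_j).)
The matrix has rank 4 with 2's on the diagonal. Reading the off-diagonal entries as Dynkin edges (a single edge where a_ij = a_ji = -1; a double or triple edge where a_ij * a_ji = 2 or 3), the diagram is a chain of 2 nodes with a fork of two nodes at one end (D_4). One simple-root ordering that puts it in standard form is (alpha_1, alpha_3, alpha_4, alpha_2). So the algebra is type D_4, i.e. so(8).

D_4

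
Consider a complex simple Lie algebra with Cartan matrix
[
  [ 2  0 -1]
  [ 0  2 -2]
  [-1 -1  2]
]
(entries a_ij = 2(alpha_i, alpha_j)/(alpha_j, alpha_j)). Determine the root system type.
The matrix has rank 3 with 2's on the diagonal. Reading the off-diagonal entries as Dynkin edges (a single edge where a_ij = a_ji = -1; a double or triple edge where a_ij * a_ji = 2 or 3), the diagram is a chain of 3 nodes with a double edge at one end; the terminal node there is the unique long simple root (C_3). One simple-root ordering that puts it in standard form is (alpha_1, alpha_3, alpha_2). So the algebra is type C_3, i.e. sp(6).

C_3 (sp(6))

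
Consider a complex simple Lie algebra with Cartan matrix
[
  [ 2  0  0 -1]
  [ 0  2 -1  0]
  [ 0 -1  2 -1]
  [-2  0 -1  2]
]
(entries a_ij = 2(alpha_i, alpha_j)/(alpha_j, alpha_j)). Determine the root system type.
The matrix has rank 4 with 2's on the diagonal. Reading the off-diagonal entries as Dynkin edges (a single edge where a_ij = a_ji = -1; a double or triple edge where a_ij * a_ji = 2 or 3), the diagram is a chain of 4 nodes with a double edge at one end; the terminal node there is the unique short simple root (B_4). One simple-root ordering that puts it in standard form is (alpha_2, alpha_3, alpha_4, alpha_1). So the algebra is type B_4, i.e. so(9).

B_4 (so(9))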